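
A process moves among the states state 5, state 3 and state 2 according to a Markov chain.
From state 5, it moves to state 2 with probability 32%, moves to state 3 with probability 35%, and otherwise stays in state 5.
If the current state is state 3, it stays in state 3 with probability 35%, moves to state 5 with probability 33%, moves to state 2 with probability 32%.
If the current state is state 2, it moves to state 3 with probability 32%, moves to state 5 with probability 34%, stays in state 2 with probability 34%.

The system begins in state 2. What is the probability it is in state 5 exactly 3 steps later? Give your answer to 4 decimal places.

0.3333

Propagate the distribution vector 3 steps from state 2.
After 0 steps: (0.0000, 0.0000, 1.0000)
After 1 step: (0.3400, 0.3200, 0.3400)
After 2 steps: (0.3334, 0.3398, 0.3268)
After 3 steps: (0.3333, 0.3402, 0.3265)
P(in state 5 after 3 steps) = 0.3333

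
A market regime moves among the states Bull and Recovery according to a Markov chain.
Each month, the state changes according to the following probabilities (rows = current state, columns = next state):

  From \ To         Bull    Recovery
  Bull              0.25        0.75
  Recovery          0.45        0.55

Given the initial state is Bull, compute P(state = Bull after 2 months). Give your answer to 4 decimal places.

Sum over the intermediate state after 1 month:
P = P(Bull→Bull)·P(Bull→Bull) + P(Bull→Recovery)·P(Recovery→Bull)
  = 0.25×0.25 + 0.75×0.45
  = 0.0625 + 0.3375 = 0.4000

0.4000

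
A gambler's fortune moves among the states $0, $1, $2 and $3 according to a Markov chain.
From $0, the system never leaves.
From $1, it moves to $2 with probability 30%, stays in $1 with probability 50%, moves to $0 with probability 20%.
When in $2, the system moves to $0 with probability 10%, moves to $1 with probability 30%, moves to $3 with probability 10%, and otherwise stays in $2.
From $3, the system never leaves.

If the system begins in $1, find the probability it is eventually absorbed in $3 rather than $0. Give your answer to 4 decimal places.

Let h(s) be the probability of absorption at $3 starting from transient state s. Then h($3) = 1 and h($0) = 0. By first-step analysis:
h($1) = 0.2·0 + 0.5·h($1) + 0.3·h($2)
h($2) = 0.1·0 + 0.3·h($1) + 0.5·h($2) + 0.1·1
Solving: h($1) = 0.1875, h($2) = 0.3125.
Starting from $1, the probability is 0.1875.

0.1875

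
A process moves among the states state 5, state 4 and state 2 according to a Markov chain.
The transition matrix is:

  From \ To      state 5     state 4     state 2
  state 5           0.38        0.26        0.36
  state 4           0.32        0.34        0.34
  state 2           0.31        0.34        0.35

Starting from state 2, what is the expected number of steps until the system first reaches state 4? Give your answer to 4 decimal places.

Let t(s) be the expected number of steps to first reach state 4 from state s, with t(state 4) = 0. Conditioning on the first step:
t(state 5) = 1 + 0.38·t(state 5) + 0.36·t(state 2)
t(state 2) = 1 + 0.31·t(state 5) + 0.35·t(state 2)
Solving: t(state 5) = 3.4660, t(state 2) = 3.1915.
Expected steps from state 2 to state 4: 3.1915.

3.1915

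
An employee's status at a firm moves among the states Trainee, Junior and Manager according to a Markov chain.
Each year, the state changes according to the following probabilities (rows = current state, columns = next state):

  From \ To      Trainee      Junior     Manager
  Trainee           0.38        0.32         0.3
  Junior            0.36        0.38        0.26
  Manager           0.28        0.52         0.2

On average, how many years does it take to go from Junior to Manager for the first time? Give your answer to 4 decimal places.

Let t(s) be the expected number of years to first reach Manager from state s, with t(Manager) = 0. Conditioning on the first year:
t(Trainee) = 1 + 0.38·t(Trainee) + 0.32·t(Junior)
t(Junior) = 1 + 0.36·t(Trainee) + 0.38·t(Junior)
Solving: t(Trainee) = 3.4918, t(Junior) = 3.6404.
Expected years from Junior to Manager: 3.6404.

3.6404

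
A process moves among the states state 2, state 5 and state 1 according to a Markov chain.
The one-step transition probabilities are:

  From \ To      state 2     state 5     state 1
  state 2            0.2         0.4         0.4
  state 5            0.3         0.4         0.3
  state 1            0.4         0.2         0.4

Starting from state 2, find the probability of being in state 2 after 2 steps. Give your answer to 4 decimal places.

Sum over the intermediate state after 1 step:
P = P(state 2→state 2)·P(state 2→state 2) + P(state 2→state 5)·P(state 5→state 2) + P(state 2→state 1)·P(state 1→state 2)
  = 0.2×0.2 + 0.4×0.3 + 0.4×0.4
  = 0.0400 + 0.1200 + 0.1600 = 0.3200

0.3200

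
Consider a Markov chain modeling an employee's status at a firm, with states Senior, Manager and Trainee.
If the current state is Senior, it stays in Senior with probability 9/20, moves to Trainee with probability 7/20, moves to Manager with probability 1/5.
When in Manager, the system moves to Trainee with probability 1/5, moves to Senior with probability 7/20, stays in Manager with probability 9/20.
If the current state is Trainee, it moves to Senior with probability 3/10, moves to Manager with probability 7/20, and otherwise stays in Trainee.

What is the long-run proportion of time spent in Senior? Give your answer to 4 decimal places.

Let the stationary distribution be π with π = πP and π_1 + π_2 + π_3 = 1.
π_1 = 0.45·π_1 + 0.35·π_2 + 0.3·π_3
π_2 = 0.2·π_1 + 0.45·π_2 + 0.35·π_3
Solving with the normalization constraint gives π = (0.3722, 0.3269, 0.3010).
So the stationary probability of Senior is 0.3722.

0.3722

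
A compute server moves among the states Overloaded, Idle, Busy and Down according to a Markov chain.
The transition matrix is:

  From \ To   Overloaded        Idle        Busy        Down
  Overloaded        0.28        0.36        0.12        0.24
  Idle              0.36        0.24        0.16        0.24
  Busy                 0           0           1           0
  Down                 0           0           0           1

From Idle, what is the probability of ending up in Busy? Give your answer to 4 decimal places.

Let h(s) be the probability of absorption at Busy starting from transient state s. Then h(Busy) = 1 and h(Down) = 0. By first-step analysis:
h(Overloaded) = 0.28·h(Overloaded) + 0.36·h(Idle) + 0.12·1 + 0.24·0
h(Idle) = 0.36·h(Overloaded) + 0.24·h(Idle) + 0.16·1 + 0.24·0
Solving: h(Overloaded) = 0.3563, h(Idle) = 0.3793.
Starting from Idle, the probability is 0.3793.

0.3793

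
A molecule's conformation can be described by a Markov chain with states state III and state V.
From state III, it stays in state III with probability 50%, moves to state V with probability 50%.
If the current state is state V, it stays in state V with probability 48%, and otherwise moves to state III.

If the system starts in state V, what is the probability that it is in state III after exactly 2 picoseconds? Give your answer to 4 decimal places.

Sum over the intermediate state after 1 picosecond:
P = P(state V→state III)·P(state III→state III) + P(state V→state V)·P(state V→state III)
  = 0.52×0.5 + 0.48×0.52
  = 0.2600 + 0.2496 = 0.5096

0.5096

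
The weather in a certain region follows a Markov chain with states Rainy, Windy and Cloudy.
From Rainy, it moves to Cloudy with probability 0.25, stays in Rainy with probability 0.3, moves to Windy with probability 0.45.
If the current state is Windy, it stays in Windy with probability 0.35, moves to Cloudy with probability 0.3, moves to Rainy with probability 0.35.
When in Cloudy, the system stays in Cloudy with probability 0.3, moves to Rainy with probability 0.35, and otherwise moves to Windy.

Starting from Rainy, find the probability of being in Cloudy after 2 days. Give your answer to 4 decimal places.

Sum over the intermediate state after 1 day:
P = P(Rainy→Rainy)·P(Rainy→Cloudy) + P(Rainy→Windy)·P(Windy→Cloudy) + P(Rainy→Cloudy)·P(Cloudy→Cloudy)
  = 0.3×0.25 + 0.45×0.3 + 0.25×0.3
  = 0.0750 + 0.1350 + 0.0750 = 0.2850

0.2850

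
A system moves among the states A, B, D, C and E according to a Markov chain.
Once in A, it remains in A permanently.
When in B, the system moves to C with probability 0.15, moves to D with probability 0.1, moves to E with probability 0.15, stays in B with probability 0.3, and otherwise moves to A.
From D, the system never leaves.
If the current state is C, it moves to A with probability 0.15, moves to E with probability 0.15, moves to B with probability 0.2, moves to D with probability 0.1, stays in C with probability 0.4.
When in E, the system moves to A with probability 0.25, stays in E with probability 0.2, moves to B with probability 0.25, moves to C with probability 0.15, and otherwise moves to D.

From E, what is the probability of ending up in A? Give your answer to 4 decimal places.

0.6558

Let h(s) be the probability of absorption at A starting from transient state s. Then h(A) = 1 and h(D) = 0. By first-step analysis:
h(B) = 0.3·1 + 0.3·h(B) + 0.1·0 + 0.15·h(C) + 0.15·h(E)
h(C) = 0.15·1 + 0.2·h(B) + 0.1·0 + 0.4·h(C) + 0.15·h(E)
h(E) = 0.25·1 + 0.25·h(B) + 0.15·0 + 0.15·h(C) + 0.2·h(E)
Solving: h(B) = 0.7084, h(C) = 0.6501, h(E) = 0.6558.
Starting from E, the probability is 0.6558.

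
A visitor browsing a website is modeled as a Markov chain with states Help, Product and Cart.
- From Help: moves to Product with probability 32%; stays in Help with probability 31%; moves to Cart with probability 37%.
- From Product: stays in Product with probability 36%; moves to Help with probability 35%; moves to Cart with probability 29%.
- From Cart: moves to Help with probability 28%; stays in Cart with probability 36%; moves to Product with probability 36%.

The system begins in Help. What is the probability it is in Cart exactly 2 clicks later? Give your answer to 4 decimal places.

Sum over the intermediate state after 1 click:
P = P(Help→Help)·P(Help→Cart) + P(Help→Product)·P(Product→Cart) + P(Help→Cart)·P(Cart→Cart)
  = 0.31×0.37 + 0.32×0.29 + 0.37×0.36
  = 0.1147 + 0.0928 + 0.1332 = 0.3407

0.3407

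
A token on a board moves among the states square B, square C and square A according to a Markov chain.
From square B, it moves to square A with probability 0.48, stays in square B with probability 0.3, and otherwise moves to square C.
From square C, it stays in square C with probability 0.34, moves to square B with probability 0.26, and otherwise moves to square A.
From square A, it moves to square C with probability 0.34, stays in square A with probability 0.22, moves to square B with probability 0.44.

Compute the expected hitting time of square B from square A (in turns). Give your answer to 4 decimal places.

2.6399

Let t(s) be the expected number of turns to first reach square B from state s, with t(square B) = 0. Conditioning on the first turn:
t(square C) = 1 + 0.34·t(square C) + 0.4·t(square A)
t(square A) = 1 + 0.34·t(square C) + 0.22·t(square A)
Solving: t(square C) = 3.1151, t(square A) = 2.6399.
Expected turns from square A to square B: 2.6399.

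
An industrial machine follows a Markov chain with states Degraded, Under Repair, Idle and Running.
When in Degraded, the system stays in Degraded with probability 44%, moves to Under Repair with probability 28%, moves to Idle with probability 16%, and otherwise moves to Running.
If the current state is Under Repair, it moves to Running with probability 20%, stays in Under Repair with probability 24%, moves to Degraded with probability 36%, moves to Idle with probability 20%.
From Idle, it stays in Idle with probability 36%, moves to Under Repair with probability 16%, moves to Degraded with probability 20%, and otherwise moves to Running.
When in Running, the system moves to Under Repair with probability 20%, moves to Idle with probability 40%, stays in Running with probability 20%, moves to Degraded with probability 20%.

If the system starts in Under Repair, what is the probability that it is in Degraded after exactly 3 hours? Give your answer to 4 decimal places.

Propagate the distribution vector 3 hours from Under Repair.
After 0 hours: (0.0000, 1.0000, 0.0000, 0.0000)
After 1 hour: (0.3600, 0.2400, 0.2000, 0.2000)
After 2 hours: (0.3248, 0.2304, 0.2576, 0.1872)
After 3 hours: (0.3148, 0.2249, 0.2657, 0.1946)
P(in Degraded after 3 hours) = 0.3148

0.3148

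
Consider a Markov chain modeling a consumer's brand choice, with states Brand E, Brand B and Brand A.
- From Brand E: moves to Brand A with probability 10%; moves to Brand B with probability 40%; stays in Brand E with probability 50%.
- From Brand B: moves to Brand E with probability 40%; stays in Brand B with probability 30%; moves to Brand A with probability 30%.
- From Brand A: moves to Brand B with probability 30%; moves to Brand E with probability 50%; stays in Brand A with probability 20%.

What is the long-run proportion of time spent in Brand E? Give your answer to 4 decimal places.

Let the stationary distribution be π with π = πP and π_1 + π_2 + π_3 = 1.
π_1 = 0.5·π_1 + 0.4·π_2 + 0.5·π_3
π_2 = 0.4·π_1 + 0.3·π_2 + 0.3·π_3
Solving with the normalization constraint gives π = (0.4653, 0.3465, 0.1881).
So the stationary probability of Brand E is 0.4653.

0.4653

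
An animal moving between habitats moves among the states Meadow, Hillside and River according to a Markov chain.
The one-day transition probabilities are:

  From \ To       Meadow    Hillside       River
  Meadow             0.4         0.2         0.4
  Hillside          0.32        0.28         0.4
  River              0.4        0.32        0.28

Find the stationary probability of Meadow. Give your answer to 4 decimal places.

0.3789

Let the stationary distribution be π with π = πP and π_1 + π_2 + π_3 = 1.
π_1 = 0.4·π_1 + 0.32·π_2 + 0.4·π_3
π_2 = 0.2·π_1 + 0.28·π_2 + 0.32·π_3
Solving with the normalization constraint gives π = (0.3789, 0.2640, 0.3571).
So the stationary probability of Meadow is 0.3789.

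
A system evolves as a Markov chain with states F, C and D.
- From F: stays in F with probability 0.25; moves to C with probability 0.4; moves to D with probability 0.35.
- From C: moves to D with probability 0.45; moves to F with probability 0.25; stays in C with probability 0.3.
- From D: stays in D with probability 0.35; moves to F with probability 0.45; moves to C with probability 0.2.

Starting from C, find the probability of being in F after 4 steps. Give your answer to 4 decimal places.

Propagate the distribution vector 4 steps from C.
After 0 steps: (0.0000, 1.0000, 0.0000)
After 1 step: (0.2500, 0.3000, 0.4500)
After 2 steps: (0.3400, 0.2800, 0.3800)
After 3 steps: (0.3260, 0.2960, 0.3780)
After 4 steps: (0.3256, 0.2948, 0.3796)
P(in F after 4 steps) = 0.3256

0.3256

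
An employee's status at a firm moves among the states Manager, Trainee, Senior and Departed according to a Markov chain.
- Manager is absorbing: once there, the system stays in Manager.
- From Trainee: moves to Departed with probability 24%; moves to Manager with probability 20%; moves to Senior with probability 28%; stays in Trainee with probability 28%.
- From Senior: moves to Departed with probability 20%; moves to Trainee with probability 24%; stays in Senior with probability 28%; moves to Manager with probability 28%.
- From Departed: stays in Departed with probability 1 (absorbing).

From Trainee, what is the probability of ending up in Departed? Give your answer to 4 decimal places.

0.5071

Let h(s) be the probability of absorption at Departed starting from transient state s. Then h(Departed) = 1 and h(Manager) = 0. By first-step analysis:
h(Trainee) = 0.2·0 + 0.28·h(Trainee) + 0.28·h(Senior) + 0.24·1
h(Senior) = 0.28·0 + 0.24·h(Trainee) + 0.28·h(Senior) + 0.2·1
Solving: h(Trainee) = 0.5071, h(Senior) = 0.4468.
Starting from Trainee, the probability is 0.5071.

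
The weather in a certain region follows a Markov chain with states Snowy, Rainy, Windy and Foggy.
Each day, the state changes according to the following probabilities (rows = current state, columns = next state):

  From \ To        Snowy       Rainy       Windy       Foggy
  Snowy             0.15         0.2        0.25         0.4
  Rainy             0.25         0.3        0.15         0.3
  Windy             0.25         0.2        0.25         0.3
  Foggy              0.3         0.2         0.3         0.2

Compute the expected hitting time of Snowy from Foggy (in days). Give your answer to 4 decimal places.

3.6207

Let t(s) be the expected number of days to first reach Snowy from state s, with t(Snowy) = 0. Conditioning on the first day:
t(Rainy) = 1 + 0.3·t(Rainy) + 0.15·t(Windy) + 0.3·t(Foggy)
t(Windy) = 1 + 0.2·t(Rainy) + 0.25·t(Windy) + 0.3·t(Foggy)
t(Foggy) = 1 + 0.2·t(Rainy) + 0.3·t(Windy) + 0.2·t(Foggy)
Solving: t(Rainy) = 3.7931, t(Windy) = 3.7931, t(Foggy) = 3.6207.
Expected days from Foggy to Snowy: 3.6207.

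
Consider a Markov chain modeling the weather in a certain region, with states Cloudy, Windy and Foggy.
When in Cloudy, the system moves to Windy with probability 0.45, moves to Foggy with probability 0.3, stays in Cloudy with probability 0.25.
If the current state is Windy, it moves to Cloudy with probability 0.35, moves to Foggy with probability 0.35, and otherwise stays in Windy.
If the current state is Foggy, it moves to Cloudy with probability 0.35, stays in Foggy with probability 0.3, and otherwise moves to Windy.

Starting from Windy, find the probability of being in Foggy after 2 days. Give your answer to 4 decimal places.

0.3150

Sum over the intermediate state after 1 day:
P = P(Windy→Cloudy)·P(Cloudy→Foggy) + P(Windy→Windy)·P(Windy→Foggy) + P(Windy→Foggy)·P(Foggy→Foggy)
  = 0.35×0.3 + 0.3×0.35 + 0.35×0.3
  = 0.1050 + 0.1050 + 0.1050 = 0.3150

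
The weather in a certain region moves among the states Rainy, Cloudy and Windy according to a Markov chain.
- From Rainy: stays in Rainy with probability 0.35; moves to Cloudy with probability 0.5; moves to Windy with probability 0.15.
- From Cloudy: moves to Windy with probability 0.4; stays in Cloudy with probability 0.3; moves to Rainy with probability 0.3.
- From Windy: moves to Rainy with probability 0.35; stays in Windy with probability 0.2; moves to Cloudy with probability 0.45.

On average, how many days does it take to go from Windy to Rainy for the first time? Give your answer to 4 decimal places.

3.0263

Let t(s) be the expected number of days to first reach Rainy from state s, with t(Rainy) = 0. Conditioning on the first day:
t(Cloudy) = 1 + 0.3·t(Cloudy) + 0.4·t(Windy)
t(Windy) = 1 + 0.45·t(Cloudy) + 0.2·t(Windy)
Solving: t(Cloudy) = 3.1579, t(Windy) = 3.0263.
Expected days from Windy to Rainy: 3.0263.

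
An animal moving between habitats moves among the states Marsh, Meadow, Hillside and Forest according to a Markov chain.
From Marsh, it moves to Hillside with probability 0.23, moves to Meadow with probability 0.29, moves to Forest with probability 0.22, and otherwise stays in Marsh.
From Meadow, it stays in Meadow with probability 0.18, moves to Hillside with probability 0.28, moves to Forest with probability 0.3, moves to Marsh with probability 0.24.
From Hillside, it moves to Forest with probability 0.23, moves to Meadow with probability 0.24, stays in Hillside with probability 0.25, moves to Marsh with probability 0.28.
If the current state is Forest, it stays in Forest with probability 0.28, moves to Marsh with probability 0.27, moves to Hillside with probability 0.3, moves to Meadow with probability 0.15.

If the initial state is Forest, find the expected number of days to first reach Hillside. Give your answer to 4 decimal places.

Let t(s) be the expected number of days to first reach Hillside from state s, with t(Hillside) = 0. Conditioning on the first day:
t(Marsh) = 1 + 0.26·t(Marsh) + 0.29·t(Meadow) + 0.22·t(Forest)
t(Meadow) = 1 + 0.24·t(Marsh) + 0.18·t(Meadow) + 0.3·t(Forest)
t(Forest) = 1 + 0.27·t(Marsh) + 0.15·t(Meadow) + 0.28·t(Forest)
Solving: t(Marsh) = 3.8578, t(Meadow) = 3.6654, t(Forest) = 3.5992.
Expected days from Forest to Hillside: 3.5992.

3.5992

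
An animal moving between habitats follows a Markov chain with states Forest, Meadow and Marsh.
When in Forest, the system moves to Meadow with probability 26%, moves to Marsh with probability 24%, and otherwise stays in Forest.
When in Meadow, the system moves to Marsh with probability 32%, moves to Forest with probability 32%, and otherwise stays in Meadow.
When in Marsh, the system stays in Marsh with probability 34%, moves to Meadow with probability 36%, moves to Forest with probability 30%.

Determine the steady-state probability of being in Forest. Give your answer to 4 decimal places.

Let the stationary distribution be π with π = πP and π_1 + π_2 + π_3 = 1.
π_1 = 0.5·π_1 + 0.32·π_2 + 0.3·π_3
π_2 = 0.26·π_1 + 0.36·π_2 + 0.36·π_3
Solving with the normalization constraint gives π = (0.3830, 0.3217, 0.2953).
So the stationary probability of Forest is 0.3830.

0.3830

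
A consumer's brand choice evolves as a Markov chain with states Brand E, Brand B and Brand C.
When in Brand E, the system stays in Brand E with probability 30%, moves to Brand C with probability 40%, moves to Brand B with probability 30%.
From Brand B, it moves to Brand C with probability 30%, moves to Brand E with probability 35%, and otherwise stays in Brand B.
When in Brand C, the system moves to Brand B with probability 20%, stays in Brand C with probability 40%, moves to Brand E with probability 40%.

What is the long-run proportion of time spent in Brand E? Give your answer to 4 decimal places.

Let the stationary distribution be π with π = πP and π_1 + π_2 + π_3 = 1.
π_1 = 0.3·π_1 + 0.35·π_2 + 0.4·π_3
π_2 = 0.3·π_1 + 0.35·π_2 + 0.2·π_3
Solving with the normalization constraint gives π = (0.3511, 0.2766, 0.3723).
So the stationary probability of Brand E is 0.3511.

0.3511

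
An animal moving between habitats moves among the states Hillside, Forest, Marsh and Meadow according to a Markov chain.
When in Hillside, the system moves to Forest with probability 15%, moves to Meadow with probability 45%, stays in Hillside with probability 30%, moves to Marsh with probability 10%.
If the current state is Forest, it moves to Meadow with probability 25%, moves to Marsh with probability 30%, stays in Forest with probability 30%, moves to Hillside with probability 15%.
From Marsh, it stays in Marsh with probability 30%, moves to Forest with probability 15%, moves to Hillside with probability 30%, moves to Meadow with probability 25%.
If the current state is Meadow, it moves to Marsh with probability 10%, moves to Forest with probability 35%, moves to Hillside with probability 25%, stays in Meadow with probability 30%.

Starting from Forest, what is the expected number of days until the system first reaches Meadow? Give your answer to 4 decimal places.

Let t(s) be the expected number of days to first reach Meadow from state s, with t(Meadow) = 0. Conditioning on the first day:
t(Hillside) = 1 + 0.3·t(Hillside) + 0.15·t(Forest) + 0.1·t(Marsh)
t(Forest) = 1 + 0.15·t(Hillside) + 0.3·t(Forest) + 0.3·t(Marsh)
t(Marsh) = 1 + 0.3·t(Hillside) + 0.15·t(Forest) + 0.3·t(Marsh)
Solving: t(Hillside) = 2.6255, t(Forest) = 3.3977, t(Marsh) = 3.2819.
Expected days from Forest to Meadow: 3.3977.

3.3977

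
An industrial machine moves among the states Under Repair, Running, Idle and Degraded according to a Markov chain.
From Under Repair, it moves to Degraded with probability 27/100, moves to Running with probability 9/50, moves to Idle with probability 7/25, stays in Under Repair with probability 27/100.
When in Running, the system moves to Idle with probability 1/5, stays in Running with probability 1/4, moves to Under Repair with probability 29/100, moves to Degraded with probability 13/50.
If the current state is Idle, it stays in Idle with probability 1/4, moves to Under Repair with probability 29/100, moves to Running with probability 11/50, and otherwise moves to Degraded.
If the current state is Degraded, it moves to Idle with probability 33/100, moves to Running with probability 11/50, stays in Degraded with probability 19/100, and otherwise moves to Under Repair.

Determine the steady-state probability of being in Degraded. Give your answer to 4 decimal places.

Let the stationary distribution be π with π = πP and π_1 + π_2 + π_3 + π_4 = 1.
π_1 = 0.27·π_1 + 0.29·π_2 + 0.29·π_3 + 0.26·π_4
π_2 = 0.18·π_1 + 0.25·π_2 + 0.22·π_3 + 0.22·π_4
π_3 = 0.28·π_1 + 0.2·π_2 + 0.25·π_3 + 0.33·π_4
Solving with the normalization constraint gives π = (0.2772, 0.2154, 0.2668, 0.2406).
So the stationary probability of Degraded is 0.2406.

0.2406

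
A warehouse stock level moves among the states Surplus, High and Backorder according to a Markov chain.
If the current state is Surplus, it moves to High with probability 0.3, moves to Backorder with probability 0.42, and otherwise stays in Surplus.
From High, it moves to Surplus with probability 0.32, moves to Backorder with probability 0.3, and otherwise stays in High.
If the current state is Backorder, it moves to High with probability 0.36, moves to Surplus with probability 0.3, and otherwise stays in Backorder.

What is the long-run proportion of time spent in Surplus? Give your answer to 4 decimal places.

Let the stationary distribution be π with π = πP and π_1 + π_2 + π_3 = 1.
π_1 = 0.28·π_1 + 0.32·π_2 + 0.3·π_3
π_2 = 0.3·π_1 + 0.38·π_2 + 0.36·π_3
Solving with the normalization constraint gives π = (0.3010, 0.3489, 0.3501).
So the stationary probability of Surplus is 0.3010.

0.3010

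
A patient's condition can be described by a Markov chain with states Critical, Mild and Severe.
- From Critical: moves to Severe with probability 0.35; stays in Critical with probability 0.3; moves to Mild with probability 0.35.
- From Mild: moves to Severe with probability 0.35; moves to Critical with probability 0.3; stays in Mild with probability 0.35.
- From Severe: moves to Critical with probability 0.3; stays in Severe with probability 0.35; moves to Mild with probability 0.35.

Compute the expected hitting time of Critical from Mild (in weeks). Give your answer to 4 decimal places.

3.3333

Let t(s) be the expected number of weeks to first reach Critical from state s, with t(Critical) = 0. Conditioning on the first week:
t(Mild) = 1 + 0.35·t(Mild) + 0.35·t(Severe)
t(Severe) = 1 + 0.35·t(Mild) + 0.35·t(Severe)
Solving: t(Mild) = 3.3333, t(Severe) = 3.3333.
Expected weeks from Mild to Critical: 3.3333.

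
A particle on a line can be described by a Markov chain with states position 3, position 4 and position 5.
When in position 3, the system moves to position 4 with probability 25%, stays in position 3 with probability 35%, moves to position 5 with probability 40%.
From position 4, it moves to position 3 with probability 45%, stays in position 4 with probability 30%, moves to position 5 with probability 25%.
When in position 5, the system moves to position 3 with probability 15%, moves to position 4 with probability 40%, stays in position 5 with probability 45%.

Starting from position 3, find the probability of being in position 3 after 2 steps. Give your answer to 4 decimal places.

Sum over the intermediate state after 1 step:
P = P(position 3→position 3)·P(position 3→position 3) + P(position 3→position 4)·P(position 4→position 3) + P(position 3→position 5)·P(position 5→position 3)
  = 0.35×0.35 + 0.25×0.45 + 0.4×0.15
  = 0.1225 + 0.1125 + 0.0600 = 0.2950

0.2950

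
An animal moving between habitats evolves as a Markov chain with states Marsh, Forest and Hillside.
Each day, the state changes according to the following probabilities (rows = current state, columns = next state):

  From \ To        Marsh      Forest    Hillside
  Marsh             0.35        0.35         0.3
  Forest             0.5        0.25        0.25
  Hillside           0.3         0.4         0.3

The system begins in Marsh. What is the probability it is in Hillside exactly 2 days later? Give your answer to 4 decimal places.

0.2825

Sum over the intermediate state after 1 day:
P = P(Marsh→Marsh)·P(Marsh→Hillside) + P(Marsh→Forest)·P(Forest→Hillside) + P(Marsh→Hillside)·P(Hillside→Hillside)
  = 0.35×0.3 + 0.35×0.25 + 0.3×0.3
  = 0.1050 + 0.0875 + 0.0900 = 0.2825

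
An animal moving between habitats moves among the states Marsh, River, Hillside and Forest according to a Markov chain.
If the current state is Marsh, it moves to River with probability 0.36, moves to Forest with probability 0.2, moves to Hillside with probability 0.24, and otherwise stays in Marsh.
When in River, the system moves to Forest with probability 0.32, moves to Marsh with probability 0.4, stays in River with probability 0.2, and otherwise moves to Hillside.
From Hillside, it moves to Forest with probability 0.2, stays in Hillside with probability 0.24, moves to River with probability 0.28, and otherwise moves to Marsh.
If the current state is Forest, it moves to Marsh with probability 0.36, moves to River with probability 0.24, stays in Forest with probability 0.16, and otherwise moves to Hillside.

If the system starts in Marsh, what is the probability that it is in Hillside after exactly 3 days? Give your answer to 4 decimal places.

0.1985

Propagate the distribution vector 3 days from Marsh.
After 0 days: (1.0000, 0.0000, 0.0000, 0.0000)
After 1 day: (0.2000, 0.3600, 0.2400, 0.2000)
After 2 days: (0.3232, 0.2592, 0.1824, 0.2352)
After 3 days: (0.3041, 0.2757, 0.1985, 0.2217)
P(in Hillside after 3 days) = 0.1985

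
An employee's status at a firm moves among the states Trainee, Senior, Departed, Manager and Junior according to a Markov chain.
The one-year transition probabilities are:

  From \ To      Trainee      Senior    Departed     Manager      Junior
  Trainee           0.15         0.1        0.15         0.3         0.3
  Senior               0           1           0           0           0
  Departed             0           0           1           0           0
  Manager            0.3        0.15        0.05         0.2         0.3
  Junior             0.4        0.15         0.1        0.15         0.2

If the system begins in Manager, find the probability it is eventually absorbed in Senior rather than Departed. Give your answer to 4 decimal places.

Let h(s) be the probability of absorption at Senior starting from transient state s. Then h(Senior) = 1 and h(Departed) = 0. By first-step analysis:
h(Trainee) = 0.15·h(Trainee) + 0.1·1 + 0.15·0 + 0.3·h(Manager) + 0.3·h(Junior)
h(Manager) = 0.3·h(Trainee) + 0.15·1 + 0.05·0 + 0.2·h(Manager) + 0.3·h(Junior)
h(Junior) = 0.4·h(Trainee) + 0.15·1 + 0.1·0 + 0.15·h(Manager) + 0.2·h(Junior)
Solving: h(Trainee) = 0.5265, h(Manager) = 0.5958, h(Junior) = 0.5624.
Starting from Manager, the probability is 0.5958.

0.5958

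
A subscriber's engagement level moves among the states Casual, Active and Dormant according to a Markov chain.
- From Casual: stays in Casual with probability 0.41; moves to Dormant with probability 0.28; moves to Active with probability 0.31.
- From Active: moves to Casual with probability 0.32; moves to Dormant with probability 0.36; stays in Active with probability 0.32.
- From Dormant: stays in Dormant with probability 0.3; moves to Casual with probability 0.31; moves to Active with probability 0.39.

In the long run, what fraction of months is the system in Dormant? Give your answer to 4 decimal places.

Let the stationary distribution be π with π = πP and π_1 + π_2 + π_3 = 1.
π_1 = 0.41·π_1 + 0.32·π_2 + 0.31·π_3
π_2 = 0.31·π_1 + 0.32·π_2 + 0.39·π_3
Solving with the normalization constraint gives π = (0.3482, 0.3385, 0.3133).
So the stationary probability of Dormant is 0.3133.

0.3133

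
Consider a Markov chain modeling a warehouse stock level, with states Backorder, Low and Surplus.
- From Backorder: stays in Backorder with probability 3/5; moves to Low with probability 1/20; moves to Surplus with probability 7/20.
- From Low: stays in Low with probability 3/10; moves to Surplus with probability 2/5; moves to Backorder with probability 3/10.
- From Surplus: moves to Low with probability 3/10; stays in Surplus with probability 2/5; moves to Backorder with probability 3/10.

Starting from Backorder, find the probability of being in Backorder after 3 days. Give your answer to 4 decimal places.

Propagate the distribution vector 3 days from Backorder.
After 0 days: (1.0000, 0.0000, 0.0000)
After 1 day: (0.6000, 0.0500, 0.3500)
After 2 days: (0.4800, 0.1500, 0.3700)
After 3 days: (0.4440, 0.1800, 0.3760)
P(in Backorder after 3 days) = 0.4440

0.4440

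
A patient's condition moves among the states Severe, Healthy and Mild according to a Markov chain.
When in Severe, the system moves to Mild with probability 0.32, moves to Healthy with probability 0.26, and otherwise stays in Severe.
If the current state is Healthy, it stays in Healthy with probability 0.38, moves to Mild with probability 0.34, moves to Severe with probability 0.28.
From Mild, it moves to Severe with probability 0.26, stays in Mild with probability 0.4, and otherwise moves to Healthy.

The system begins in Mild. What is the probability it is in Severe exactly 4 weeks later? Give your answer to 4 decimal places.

0.3171

Propagate the distribution vector 4 weeks from Mild.
After 0 weeks: (0.0000, 0.0000, 1.0000)
After 1 week: (0.2600, 0.3400, 0.4000)
After 2 weeks: (0.3084, 0.3328, 0.3588)
After 3 weeks: (0.3160, 0.3286, 0.3554)
After 4 weeks: (0.3171, 0.3279, 0.3550)
P(in Severe after 4 weeks) = 0.3171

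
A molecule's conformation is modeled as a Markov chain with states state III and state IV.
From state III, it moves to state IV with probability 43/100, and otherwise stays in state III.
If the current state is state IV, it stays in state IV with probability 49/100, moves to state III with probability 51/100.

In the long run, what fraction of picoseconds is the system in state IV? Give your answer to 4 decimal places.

Let the stationary distribution be π with π = πP and π_1 + π_2 = 1.
π_1 = 0.57·π_1 + 0.51·π_2
Solving with the normalization constraint gives π = (0.5426, 0.4574).
So the stationary probability of state IV is 0.4574.

0.4574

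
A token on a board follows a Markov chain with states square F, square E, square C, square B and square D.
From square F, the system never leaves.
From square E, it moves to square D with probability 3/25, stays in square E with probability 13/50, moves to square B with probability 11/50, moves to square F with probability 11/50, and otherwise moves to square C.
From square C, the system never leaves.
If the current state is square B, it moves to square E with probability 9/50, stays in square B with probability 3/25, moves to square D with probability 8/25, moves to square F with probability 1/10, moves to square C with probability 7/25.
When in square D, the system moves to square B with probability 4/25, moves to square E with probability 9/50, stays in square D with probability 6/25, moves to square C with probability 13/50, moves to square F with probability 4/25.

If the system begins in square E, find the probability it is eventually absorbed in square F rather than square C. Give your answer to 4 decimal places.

0.4662

Let h(s) be the probability of absorption at square F starting from transient state s. Then h(square F) = 1 and h(square C) = 0. By first-step analysis:
h(square E) = 0.22·1 + 0.26·h(square E) + 0.18·0 + 0.22·h(square B) + 0.12·h(square D)
h(square B) = 0.1·1 + 0.18·h(square E) + 0.28·0 + 0.12·h(square B) + 0.32·h(square D)
h(square D) = 0.16·1 + 0.18·h(square E) + 0.26·0 + 0.16·h(square B) + 0.24·h(square D)
Solving: h(square E) = 0.4662, h(square B) = 0.3527, h(square D) = 0.3952.
Starting from square E, the probability is 0.4662.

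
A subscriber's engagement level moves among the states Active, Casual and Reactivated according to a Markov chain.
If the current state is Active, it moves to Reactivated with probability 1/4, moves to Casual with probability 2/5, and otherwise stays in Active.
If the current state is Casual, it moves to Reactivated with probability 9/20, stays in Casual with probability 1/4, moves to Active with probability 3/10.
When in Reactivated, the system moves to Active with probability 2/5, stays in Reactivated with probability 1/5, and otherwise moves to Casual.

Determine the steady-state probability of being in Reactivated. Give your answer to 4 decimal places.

0.3043

Let the stationary distribution be π with π = πP and π_1 + π_2 + π_3 = 1.
π_1 = 0.35·π_1 + 0.3·π_2 + 0.4·π_3
π_2 = 0.4·π_1 + 0.25·π_2 + 0.4·π_3
Solving with the normalization constraint gives π = (0.3478, 0.3478, 0.3043).
So the stationary probability of Reactivated is 0.3043.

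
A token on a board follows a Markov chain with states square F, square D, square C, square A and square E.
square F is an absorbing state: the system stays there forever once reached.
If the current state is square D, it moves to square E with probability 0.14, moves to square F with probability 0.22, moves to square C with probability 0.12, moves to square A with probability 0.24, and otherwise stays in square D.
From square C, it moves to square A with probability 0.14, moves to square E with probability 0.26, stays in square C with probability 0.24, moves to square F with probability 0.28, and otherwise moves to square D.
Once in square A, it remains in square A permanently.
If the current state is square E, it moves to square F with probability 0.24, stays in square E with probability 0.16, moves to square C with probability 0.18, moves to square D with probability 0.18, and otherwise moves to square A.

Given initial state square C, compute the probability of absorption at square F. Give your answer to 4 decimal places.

0.6008

Let h(s) be the probability of absorption at square F starting from transient state s. Then h(square F) = 1 and h(square A) = 0. By first-step analysis:
h(square D) = 0.22·1 + 0.28·h(square D) + 0.12·h(square C) + 0.24·0 + 0.14·h(square E)
h(square C) = 0.28·1 + 0.08·h(square D) + 0.24·h(square C) + 0.14·0 + 0.26·h(square E)
h(square E) = 0.24·1 + 0.18·h(square D) + 0.18·h(square C) + 0.24·0 + 0.16·h(square E)
Solving: h(square D) = 0.5074, h(square C) = 0.6008, h(square E) = 0.5232.
Starting from square C, the probability is 0.6008.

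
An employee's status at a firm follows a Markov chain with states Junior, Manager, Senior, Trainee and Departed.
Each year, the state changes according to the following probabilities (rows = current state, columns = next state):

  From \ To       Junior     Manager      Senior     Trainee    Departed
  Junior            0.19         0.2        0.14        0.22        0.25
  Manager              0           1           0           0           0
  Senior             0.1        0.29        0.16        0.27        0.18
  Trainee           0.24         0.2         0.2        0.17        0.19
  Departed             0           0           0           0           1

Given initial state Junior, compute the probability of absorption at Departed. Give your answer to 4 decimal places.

0.5136

Let h(s) be the probability of absorption at Departed starting from transient state s. Then h(Departed) = 1 and h(Manager) = 0. By first-step analysis:
h(Junior) = 0.19·h(Junior) + 0.2·0 + 0.14·h(Senior) + 0.22·h(Trainee) + 0.25·1
h(Senior) = 0.1·h(Junior) + 0.29·0 + 0.16·h(Senior) + 0.27·h(Trainee) + 0.18·1
h(Trainee) = 0.24·h(Junior) + 0.2·0 + 0.2·h(Senior) + 0.17·h(Trainee) + 0.19·1
Solving: h(Junior) = 0.5136, h(Senior) = 0.4301, h(Trainee) = 0.4811.
Starting from Junior, the probability is 0.5136.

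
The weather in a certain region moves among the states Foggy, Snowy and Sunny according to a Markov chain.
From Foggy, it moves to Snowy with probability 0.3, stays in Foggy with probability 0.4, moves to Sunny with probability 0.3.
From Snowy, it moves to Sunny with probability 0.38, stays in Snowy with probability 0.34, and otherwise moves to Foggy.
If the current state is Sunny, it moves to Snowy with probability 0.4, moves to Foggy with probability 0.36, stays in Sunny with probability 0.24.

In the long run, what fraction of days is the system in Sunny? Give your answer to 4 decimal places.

0.3090

Let the stationary distribution be π with π = πP and π_1 + π_2 + π_3 = 1.
π_1 = 0.4·π_1 + 0.28·π_2 + 0.36·π_3
π_2 = 0.3·π_1 + 0.34·π_2 + 0.4·π_3
Solving with the normalization constraint gives π = (0.3463, 0.3447, 0.3090).
So the stationary probability of Sunny is 0.3090.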